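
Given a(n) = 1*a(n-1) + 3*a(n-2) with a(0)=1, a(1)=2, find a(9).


Build bottom-up:
...a(7)=314, a(8)=725, a(9)=1*725+3*314=1667


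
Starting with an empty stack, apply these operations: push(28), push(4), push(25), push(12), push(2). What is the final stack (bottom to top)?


push(28) -> [28]
push(4) -> [28, 4]
push(25) -> [28, 4, 25]
push(12) -> [28, 4, 25, 12]
push(2) -> [28, 4, 25, 12, 2]
Final stack (bottom to top): [28, 4, 25, 12, 2]


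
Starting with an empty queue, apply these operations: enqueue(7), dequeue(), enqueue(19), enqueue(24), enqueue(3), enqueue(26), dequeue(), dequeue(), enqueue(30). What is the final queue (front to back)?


enqueue(7) -> [7]
dequeue() returns 7 -> []
enqueue(19) -> [19]
enqueue(24) -> [19, 24]
enqueue(3) -> [19, 24, 3]
enqueue(26) -> [19, 24, 3, 26]
dequeue() returns 19 -> [24, 3, 26]
dequeue() returns 24 -> [3, 26]
enqueue(30) -> [3, 26, 30]
Final queue (front to back): [3, 26, 30]


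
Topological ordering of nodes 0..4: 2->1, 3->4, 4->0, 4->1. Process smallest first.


Kahn's algorithm, process smallest node first
Order: [2, 3, 4, 0, 1]


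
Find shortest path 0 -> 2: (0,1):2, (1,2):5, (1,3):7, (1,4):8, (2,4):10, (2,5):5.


Dijkstra from 0:
Distances: {0: 0, 1: 2, 2: 7, 3: 9, 4: 10, 5: 12}
Shortest distance to 2 = 7, path = [0, 1, 2]


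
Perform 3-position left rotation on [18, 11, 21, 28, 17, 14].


Left rotate by 3: [28, 17, 14, 18, 11, 21]


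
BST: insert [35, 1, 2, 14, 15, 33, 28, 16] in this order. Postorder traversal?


Root = 35; build tree by BST insertion.
Postorder traversal: [16, 28, 33, 15, 14, 2, 1, 35]


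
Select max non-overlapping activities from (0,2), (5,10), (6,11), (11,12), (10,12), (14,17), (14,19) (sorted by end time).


Greedy: pick earliest-ending, then skip overlaps.
Selected (4 activities): [(0, 2), (5, 10), (11, 12), (14, 17)]


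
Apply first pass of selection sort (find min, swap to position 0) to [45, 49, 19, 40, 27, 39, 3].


After one pass: [3, 49, 19, 40, 27, 39, 45]


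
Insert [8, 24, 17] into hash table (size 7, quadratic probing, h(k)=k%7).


Insertions: 8->slot 1; 24->slot 3; 17->slot 4
Table: [None, 8, None, 24, 17, None, None]


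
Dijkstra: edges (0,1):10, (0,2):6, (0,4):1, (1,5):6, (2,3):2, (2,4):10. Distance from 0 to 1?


Dijkstra from 0:
Distances: {0: 0, 1: 10, 2: 6, 3: 8, 4: 1, 5: 16}
Shortest distance to 1 = 10, path = [0, 1]


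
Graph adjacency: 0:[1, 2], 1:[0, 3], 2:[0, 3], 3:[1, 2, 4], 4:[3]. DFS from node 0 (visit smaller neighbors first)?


DFS stack-based: start with [0]
Visit order: [0, 1, 3, 2, 4]


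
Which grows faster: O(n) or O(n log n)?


linear grows slower than linearithmic
O(n) is asymptotically smaller; O(n log n) grows faster


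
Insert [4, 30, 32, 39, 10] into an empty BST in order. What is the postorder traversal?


Root = 4; build tree by BST insertion.
Postorder traversal: [10, 39, 32, 30, 4]


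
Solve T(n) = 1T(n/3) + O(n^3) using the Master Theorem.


a=1, b=3, c=3. log_3(1)=0 < c=3. Case 3: O(n^c) = O(n^3)
Complexity: O(n^3)


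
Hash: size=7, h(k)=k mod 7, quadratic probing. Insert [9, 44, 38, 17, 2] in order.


Insertions: 9->slot 2; 44->slot 3; 38->slot 4; 17->slot 0; 2->slot 6
Table: [17, None, 9, 44, 38, None, 2]


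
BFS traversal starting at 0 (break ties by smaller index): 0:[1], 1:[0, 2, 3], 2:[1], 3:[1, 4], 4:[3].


BFS queue: start with [0]
Visit order: [0, 1, 2, 3, 4]


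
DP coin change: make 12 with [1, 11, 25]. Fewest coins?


dp[0]=0; dp[i]=1+min(dp[i-c] for c in coins)
...dp[7]=7, dp[8]=8, dp[9]=9, dp[10]=10, dp[11]=1, dp[12]=2
Minimum coins for 12 = 2


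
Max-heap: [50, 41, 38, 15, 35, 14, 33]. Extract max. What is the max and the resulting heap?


Max = 50
Replace root with last, heapify down
Resulting heap: [41, 35, 38, 15, 33, 14]


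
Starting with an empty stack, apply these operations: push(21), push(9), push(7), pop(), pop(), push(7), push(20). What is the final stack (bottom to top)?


push(21) -> [21]
push(9) -> [21, 9]
push(7) -> [21, 9, 7]
pop() returns 7 -> [21, 9]
pop() returns 9 -> [21]
push(7) -> [21, 7]
push(20) -> [21, 7, 20]
Final stack (bottom to top): [21, 7, 20]


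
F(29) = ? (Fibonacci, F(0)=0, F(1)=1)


F(n)=F(n-1)+F(n-2)
...F(27)=196418, F(28)=317811, F(29)=514229


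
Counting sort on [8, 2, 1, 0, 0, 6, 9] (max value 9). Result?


Count array: [2, 1, 1, 0, 0, 0, 1, 0, 1, 1]
Reconstruct: [0, 0, 1, 2, 6, 8, 9]


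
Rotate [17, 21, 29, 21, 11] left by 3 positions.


Left rotate by 3: [21, 11, 17, 21, 29]


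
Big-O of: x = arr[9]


Analysis: constant-time operation, no loop
Complexity: O(1)


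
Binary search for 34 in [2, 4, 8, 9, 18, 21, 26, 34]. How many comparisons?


Search for 34:
[0,7] mid=3 arr[3]=9
[4,7] mid=5 arr[5]=21
[6,7] mid=6 arr[6]=26
[7,7] mid=7 arr[7]=34
Total: 4 comparisons


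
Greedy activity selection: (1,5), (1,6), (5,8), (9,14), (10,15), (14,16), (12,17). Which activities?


Greedy: pick earliest-ending, then skip overlaps.
Selected (4 activities): [(1, 5), (5, 8), (9, 14), (14, 16)]


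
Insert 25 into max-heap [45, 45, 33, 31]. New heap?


Append 25: [45, 45, 33, 31, 25]
Bubble up: no swaps needed
Result: [45, 45, 33, 31, 25]


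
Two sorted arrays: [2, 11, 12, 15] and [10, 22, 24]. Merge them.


Compare heads, take smaller each step.
Merged: [2, 10, 11, 12, 15, 22, 24]


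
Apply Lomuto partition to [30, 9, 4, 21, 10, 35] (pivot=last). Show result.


Elements <= 35 go left of pivot.
Result: [30, 9, 4, 21, 10, 35], pivot at index 5


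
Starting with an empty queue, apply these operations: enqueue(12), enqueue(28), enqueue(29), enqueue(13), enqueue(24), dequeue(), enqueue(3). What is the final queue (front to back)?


enqueue(12) -> [12]
enqueue(28) -> [12, 28]
enqueue(29) -> [12, 28, 29]
enqueue(13) -> [12, 28, 29, 13]
enqueue(24) -> [12, 28, 29, 13, 24]
dequeue() returns 12 -> [28, 29, 13, 24]
enqueue(3) -> [28, 29, 13, 24, 3]
Final queue (front to back): [28, 29, 13, 24, 3]


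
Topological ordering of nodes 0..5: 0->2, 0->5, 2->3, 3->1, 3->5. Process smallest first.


Kahn's algorithm, process smallest node first
Order: [0, 2, 3, 1, 4, 5]


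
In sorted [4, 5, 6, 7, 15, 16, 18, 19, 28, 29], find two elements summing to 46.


Two pointers: lo=0, hi=9
Found pair: (18, 28) summing to 46


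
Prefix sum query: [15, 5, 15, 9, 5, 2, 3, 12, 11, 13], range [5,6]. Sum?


Prefix sums: [0, 15, 20, 35, 44, 49, 51, 54, 66, 77, 90]
Sum[5..6] = prefix[7] - prefix[5] = 54 - 49 = 5


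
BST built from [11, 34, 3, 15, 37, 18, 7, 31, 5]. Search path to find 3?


BST root = 11
Search for 3: compare at each node
Path: [11, 3]


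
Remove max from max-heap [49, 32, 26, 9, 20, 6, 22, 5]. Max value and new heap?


Max = 49
Replace root with last, heapify down
Resulting heap: [32, 20, 26, 9, 5, 6, 22]


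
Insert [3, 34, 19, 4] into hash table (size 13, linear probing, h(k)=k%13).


Insertions: 3->slot 3; 34->slot 8; 19->slot 6; 4->slot 4
Table: [None, None, None, 3, 4, None, 19, None, 34, None, None, None, None]


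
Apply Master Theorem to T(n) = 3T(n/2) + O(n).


a=3, b=2, c=1. log_2(3)=1.585 > c=1. Case 1: O(n^log_b(a)) = O(n^1.585)
Complexity: O(n^1.585)


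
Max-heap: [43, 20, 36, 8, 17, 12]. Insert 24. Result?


Append 24: [43, 20, 36, 8, 17, 12, 24]
Bubble up: no swaps needed
Result: [43, 20, 36, 8, 17, 12, 24]


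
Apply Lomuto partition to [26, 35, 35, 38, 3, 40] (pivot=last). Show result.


Elements <= 40 go left of pivot.
Result: [26, 35, 35, 38, 3, 40], pivot at index 5


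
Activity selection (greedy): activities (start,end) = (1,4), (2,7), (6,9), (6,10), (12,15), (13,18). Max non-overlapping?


Greedy: pick earliest-ending, then skip overlaps.
Selected (3 activities): [(1, 4), (6, 9), (12, 15)]


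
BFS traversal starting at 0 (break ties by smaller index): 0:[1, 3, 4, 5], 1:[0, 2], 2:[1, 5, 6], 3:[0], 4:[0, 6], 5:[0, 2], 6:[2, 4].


BFS queue: start with [0]
Visit order: [0, 1, 3, 4, 5, 2, 6]


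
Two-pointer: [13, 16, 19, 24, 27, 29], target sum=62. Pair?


Two pointers: lo=0, hi=5
No pair sums to 62


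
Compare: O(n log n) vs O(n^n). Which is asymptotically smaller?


linearithmic grows slower than n^n
O(n log n) is asymptotically smaller; O(n^n) grows faster


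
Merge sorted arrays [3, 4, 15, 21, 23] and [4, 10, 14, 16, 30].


Compare heads, take smaller each step.
Merged: [3, 4, 4, 10, 14, 15, 16, 21, 23, 30]


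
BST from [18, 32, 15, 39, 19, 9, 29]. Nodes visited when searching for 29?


BST root = 18
Search for 29: compare at each node
Path: [18, 32, 19, 29]


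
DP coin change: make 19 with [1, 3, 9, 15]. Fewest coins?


dp[0]=0; dp[i]=1+min(dp[i-c] for c in coins)
...dp[14]=4, dp[15]=1, dp[16]=2, dp[17]=3, dp[18]=2, dp[19]=3
Minimum coins for 19 = 3


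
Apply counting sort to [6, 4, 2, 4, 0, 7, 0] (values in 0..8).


Count array: [2, 0, 1, 0, 2, 0, 1, 1, 0]
Reconstruct: [0, 0, 2, 4, 4, 6, 7]


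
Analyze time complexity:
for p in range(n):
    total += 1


Per nesting level: O(n) = O(n)
Complexity: O(n)


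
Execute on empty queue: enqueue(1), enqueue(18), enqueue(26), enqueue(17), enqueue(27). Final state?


enqueue(1) -> [1]
enqueue(18) -> [1, 18]
enqueue(26) -> [1, 18, 26]
enqueue(17) -> [1, 18, 26, 17]
enqueue(27) -> [1, 18, 26, 17, 27]
Final queue (front to back): [1, 18, 26, 17, 27]


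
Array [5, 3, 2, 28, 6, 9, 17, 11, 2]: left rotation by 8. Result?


Left rotate by 8: [2, 5, 3, 2, 28, 6, 9, 17, 11]


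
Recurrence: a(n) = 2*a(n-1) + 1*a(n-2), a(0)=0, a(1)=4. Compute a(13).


Build bottom-up:
...a(11)=22964, a(12)=55440, a(13)=2*55440+1*22964=133844


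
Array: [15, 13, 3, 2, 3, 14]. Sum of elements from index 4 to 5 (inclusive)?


Prefix sums: [0, 15, 28, 31, 33, 36, 50]
Sum[4..5] = prefix[6] - prefix[4] = 50 - 33 = 17


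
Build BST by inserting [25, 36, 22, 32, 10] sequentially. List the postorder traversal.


Root = 25; build tree by BST insertion.
Postorder traversal: [10, 22, 32, 36, 25]


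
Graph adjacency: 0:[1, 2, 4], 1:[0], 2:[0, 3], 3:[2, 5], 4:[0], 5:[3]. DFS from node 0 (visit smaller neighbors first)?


DFS stack-based: start with [0]
Visit order: [0, 1, 2, 3, 5, 4]


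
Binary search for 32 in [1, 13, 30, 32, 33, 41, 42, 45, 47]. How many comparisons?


Search for 32:
[0,8] mid=4 arr[4]=33
[0,3] mid=1 arr[1]=13
[2,3] mid=2 arr[2]=30
[3,3] mid=3 arr[3]=32
Total: 4 comparisons


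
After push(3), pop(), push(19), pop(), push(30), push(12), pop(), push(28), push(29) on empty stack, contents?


push(3) -> [3]
pop() returns 3 -> []
push(19) -> [19]
pop() returns 19 -> []
push(30) -> [30]
push(12) -> [30, 12]
pop() returns 12 -> [30]
push(28) -> [30, 28]
push(29) -> [30, 28, 29]
Final stack (bottom to top): [30, 28, 29]


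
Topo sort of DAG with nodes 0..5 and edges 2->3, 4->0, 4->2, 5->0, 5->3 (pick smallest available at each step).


Kahn's algorithm, process smallest node first
Order: [1, 4, 2, 5, 0, 3]


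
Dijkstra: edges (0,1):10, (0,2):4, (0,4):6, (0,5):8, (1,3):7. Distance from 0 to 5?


Dijkstra from 0:
Distances: {0: 0, 1: 10, 2: 4, 3: 17, 4: 6, 5: 8}
Shortest distance to 5 = 8, path = [0, 5]


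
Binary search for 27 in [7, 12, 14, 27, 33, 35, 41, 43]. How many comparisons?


Search for 27:
[0,7] mid=3 arr[3]=27
Total: 1 comparisons


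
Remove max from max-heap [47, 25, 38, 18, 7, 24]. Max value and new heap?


Max = 47
Replace root with last, heapify down
Resulting heap: [38, 25, 24, 18, 7]


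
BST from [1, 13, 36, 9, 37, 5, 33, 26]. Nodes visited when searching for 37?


BST root = 1
Search for 37: compare at each node
Path: [1, 13, 36, 37]


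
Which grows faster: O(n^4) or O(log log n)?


double-logarithmic grows slower than quartic
O(log log n) is asymptotically smaller; O(n^4) grows faster


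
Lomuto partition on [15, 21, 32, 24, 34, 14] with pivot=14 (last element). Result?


Elements <= 14 go left of pivot.
Result: [14, 21, 32, 24, 34, 15], pivot at index 0


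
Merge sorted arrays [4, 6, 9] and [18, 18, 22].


Compare heads, take smaller each step.
Merged: [4, 6, 9, 18, 18, 22]


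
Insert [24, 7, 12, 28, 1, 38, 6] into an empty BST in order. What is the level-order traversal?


Root = 24; build tree by BST insertion.
Level-Order traversal: [24, 7, 28, 1, 12, 38, 6]


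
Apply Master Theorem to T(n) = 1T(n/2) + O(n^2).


a=1, b=2, c=2. log_2(1)=0 < c=2. Case 3: O(n^c) = O(n^2)
Complexity: O(n^2)


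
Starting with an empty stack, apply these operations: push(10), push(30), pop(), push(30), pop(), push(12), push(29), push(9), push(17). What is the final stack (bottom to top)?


push(10) -> [10]
push(30) -> [10, 30]
pop() returns 30 -> [10]
push(30) -> [10, 30]
pop() returns 30 -> [10]
push(12) -> [10, 12]
push(29) -> [10, 12, 29]
push(9) -> [10, 12, 29, 9]
push(17) -> [10, 12, 29, 9, 17]
Final stack (bottom to top): [10, 12, 29, 9, 17]


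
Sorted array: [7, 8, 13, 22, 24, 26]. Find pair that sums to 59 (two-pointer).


Two pointers: lo=0, hi=5
No pair sums to 59


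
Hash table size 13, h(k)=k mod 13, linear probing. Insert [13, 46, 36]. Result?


Insertions: 13->slot 0; 46->slot 7; 36->slot 10
Table: [13, None, None, None, None, None, None, 46, None, None, 36, None, None]


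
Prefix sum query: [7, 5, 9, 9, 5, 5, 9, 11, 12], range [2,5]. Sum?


Prefix sums: [0, 7, 12, 21, 30, 35, 40, 49, 60, 72]
Sum[2..5] = prefix[6] - prefix[2] = 40 - 12 = 28


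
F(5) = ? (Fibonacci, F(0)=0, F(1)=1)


F(n)=F(n-1)+F(n-2)
...F(3)=2, F(4)=3, F(5)=5


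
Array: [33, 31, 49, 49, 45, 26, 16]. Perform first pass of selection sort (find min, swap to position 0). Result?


After one pass: [16, 31, 49, 49, 45, 26, 33]


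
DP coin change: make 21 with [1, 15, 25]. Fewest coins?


dp[0]=0; dp[i]=1+min(dp[i-c] for c in coins)
...dp[16]=2, dp[17]=3, dp[18]=4, dp[19]=5, dp[20]=6, dp[21]=7
Minimum coins for 21 = 7


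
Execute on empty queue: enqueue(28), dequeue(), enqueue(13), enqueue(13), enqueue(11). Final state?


enqueue(28) -> [28]
dequeue() returns 28 -> []
enqueue(13) -> [13]
enqueue(13) -> [13, 13]
enqueue(11) -> [13, 13, 11]
Final queue (front to back): [13, 13, 11]


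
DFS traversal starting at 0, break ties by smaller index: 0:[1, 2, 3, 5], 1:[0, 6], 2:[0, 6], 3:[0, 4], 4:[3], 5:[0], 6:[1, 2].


DFS stack-based: start with [0]
Visit order: [0, 1, 6, 2, 3, 4, 5]


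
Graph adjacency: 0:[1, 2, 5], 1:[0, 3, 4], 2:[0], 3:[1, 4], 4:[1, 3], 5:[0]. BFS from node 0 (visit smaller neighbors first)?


BFS queue: start with [0]
Visit order: [0, 1, 2, 5, 3, 4]


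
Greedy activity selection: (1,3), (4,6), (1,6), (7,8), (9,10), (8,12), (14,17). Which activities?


Greedy: pick earliest-ending, then skip overlaps.
Selected (5 activities): [(1, 3), (4, 6), (7, 8), (9, 10), (14, 17)]


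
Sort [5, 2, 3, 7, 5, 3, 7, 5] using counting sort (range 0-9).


Count array: [0, 0, 1, 2, 0, 3, 0, 2, 0, 0]
Reconstruct: [2, 3, 3, 5, 5, 5, 7, 7]


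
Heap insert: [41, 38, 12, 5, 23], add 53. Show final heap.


Append 53: [41, 38, 12, 5, 23, 53]
Bubble up: swap idx 5(53) with idx 2(12); swap idx 2(53) with idx 0(41)
Result: [53, 38, 41, 5, 23, 12]


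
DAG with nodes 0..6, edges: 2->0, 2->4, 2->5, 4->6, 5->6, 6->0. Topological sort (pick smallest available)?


Kahn's algorithm, process smallest node first
Order: [1, 2, 3, 4, 5, 6, 0]


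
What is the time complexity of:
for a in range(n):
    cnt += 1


Per nesting level: O(n) = O(n)
Complexity: O(n)


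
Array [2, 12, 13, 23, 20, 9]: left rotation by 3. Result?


Left rotate by 3: [23, 20, 9, 2, 12, 13]


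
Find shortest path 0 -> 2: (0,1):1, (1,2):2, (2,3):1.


Dijkstra from 0:
Distances: {0: 0, 1: 1, 2: 3, 3: 4}
Shortest distance to 2 = 3, path = [0, 1, 2]


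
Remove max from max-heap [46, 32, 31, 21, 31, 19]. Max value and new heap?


Max = 46
Replace root with last, heapify down
Resulting heap: [32, 31, 31, 21, 19]


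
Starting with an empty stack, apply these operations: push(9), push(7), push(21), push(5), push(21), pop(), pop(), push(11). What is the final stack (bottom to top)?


push(9) -> [9]
push(7) -> [9, 7]
push(21) -> [9, 7, 21]
push(5) -> [9, 7, 21, 5]
push(21) -> [9, 7, 21, 5, 21]
pop() returns 21 -> [9, 7, 21, 5]
pop() returns 5 -> [9, 7, 21]
push(11) -> [9, 7, 21, 11]
Final stack (bottom to top): [9, 7, 21, 11]


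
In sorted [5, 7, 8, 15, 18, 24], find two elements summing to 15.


Two pointers: lo=0, hi=5
Found pair: (7, 8) summing to 15


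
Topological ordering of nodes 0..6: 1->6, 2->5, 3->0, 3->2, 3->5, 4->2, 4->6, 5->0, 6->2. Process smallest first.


Kahn's algorithm, process smallest node first
Order: [1, 3, 4, 6, 2, 5, 0]


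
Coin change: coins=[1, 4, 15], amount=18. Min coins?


dp[0]=0; dp[i]=1+min(dp[i-c] for c in coins)
...dp[13]=4, dp[14]=5, dp[15]=1, dp[16]=2, dp[17]=3, dp[18]=4
Minimum coins for 18 = 4


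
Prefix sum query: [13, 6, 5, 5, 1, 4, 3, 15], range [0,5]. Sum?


Prefix sums: [0, 13, 19, 24, 29, 30, 34, 37, 52]
Sum[0..5] = prefix[6] - prefix[0] = 34 - 0 = 34


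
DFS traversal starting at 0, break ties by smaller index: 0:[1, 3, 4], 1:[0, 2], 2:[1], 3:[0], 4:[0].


DFS stack-based: start with [0]
Visit order: [0, 1, 2, 3, 4]


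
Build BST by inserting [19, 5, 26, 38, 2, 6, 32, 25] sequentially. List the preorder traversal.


Root = 19; build tree by BST insertion.
Preorder traversal: [19, 5, 2, 6, 26, 25, 38, 32]


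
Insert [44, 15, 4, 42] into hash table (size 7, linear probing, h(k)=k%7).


Insertions: 44->slot 2; 15->slot 1; 4->slot 4; 42->slot 0
Table: [42, 15, 44, None, 4, None, None]


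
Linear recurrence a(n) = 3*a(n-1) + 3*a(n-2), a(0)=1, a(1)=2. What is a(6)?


Build bottom-up:
...a(4)=126, a(5)=477, a(6)=3*477+3*126=1809


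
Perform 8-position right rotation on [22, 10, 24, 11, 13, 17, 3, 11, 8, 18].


Right rotate by 8: [24, 11, 13, 17, 3, 11, 8, 18, 22, 10]


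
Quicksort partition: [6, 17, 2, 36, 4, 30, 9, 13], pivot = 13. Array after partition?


Elements <= 13 go left of pivot.
Result: [6, 2, 4, 9, 13, 30, 36, 17], pivot at index 4


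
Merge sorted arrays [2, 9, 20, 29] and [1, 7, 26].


Compare heads, take smaller each step.
Merged: [1, 2, 7, 9, 20, 26, 29]


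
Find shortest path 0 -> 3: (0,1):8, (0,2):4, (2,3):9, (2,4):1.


Dijkstra from 0:
Distances: {0: 0, 1: 8, 2: 4, 3: 13, 4: 5}
Shortest distance to 3 = 13, path = [0, 2, 3]


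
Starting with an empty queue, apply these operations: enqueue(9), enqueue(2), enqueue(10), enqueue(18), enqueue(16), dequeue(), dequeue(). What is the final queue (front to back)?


enqueue(9) -> [9]
enqueue(2) -> [9, 2]
enqueue(10) -> [9, 2, 10]
enqueue(18) -> [9, 2, 10, 18]
enqueue(16) -> [9, 2, 10, 18, 16]
dequeue() returns 9 -> [2, 10, 18, 16]
dequeue() returns 2 -> [10, 18, 16]
Final queue (front to back): [10, 18, 16]


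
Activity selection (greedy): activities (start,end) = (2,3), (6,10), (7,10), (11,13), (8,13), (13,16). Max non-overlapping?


Greedy: pick earliest-ending, then skip overlaps.
Selected (4 activities): [(2, 3), (6, 10), (11, 13), (13, 16)]


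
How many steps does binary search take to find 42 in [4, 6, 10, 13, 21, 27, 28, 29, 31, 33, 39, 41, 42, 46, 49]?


Search for 42:
[0,14] mid=7 arr[7]=29
[8,14] mid=11 arr[11]=41
[12,14] mid=13 arr[13]=46
[12,12] mid=12 arr[12]=42
Total: 4 comparisons


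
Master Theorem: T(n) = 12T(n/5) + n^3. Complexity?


a=12, b=5, c=3. log_5(12)=1.544 < c=3. Case 3: O(n^c) = O(n^3)
Complexity: O(n^3)


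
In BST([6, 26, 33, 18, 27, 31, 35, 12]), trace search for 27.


BST root = 6
Search for 27: compare at each node
Path: [6, 26, 33, 27]


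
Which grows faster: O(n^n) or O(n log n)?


linearithmic grows slower than n^n
O(n log n) is asymptotically smaller; O(n^n) grows faster


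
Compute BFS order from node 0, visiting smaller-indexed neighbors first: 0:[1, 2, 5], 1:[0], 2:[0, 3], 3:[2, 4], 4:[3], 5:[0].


BFS queue: start with [0]
Visit order: [0, 1, 2, 5, 3, 4]


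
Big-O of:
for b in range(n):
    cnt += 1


Per nesting level: O(n) = O(n)
Complexity: O(n)


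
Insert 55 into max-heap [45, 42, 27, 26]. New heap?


Append 55: [45, 42, 27, 26, 55]
Bubble up: swap idx 4(55) with idx 1(42); swap idx 1(55) with idx 0(45)
Result: [55, 45, 27, 26, 42]


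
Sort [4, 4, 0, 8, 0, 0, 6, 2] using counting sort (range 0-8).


Count array: [3, 0, 1, 0, 2, 0, 1, 0, 1]
Reconstruct: [0, 0, 0, 2, 4, 4, 6, 8]


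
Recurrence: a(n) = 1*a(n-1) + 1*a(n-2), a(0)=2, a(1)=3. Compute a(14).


Build bottom-up:
...a(12)=610, a(13)=987, a(14)=1*987+1*610=1597


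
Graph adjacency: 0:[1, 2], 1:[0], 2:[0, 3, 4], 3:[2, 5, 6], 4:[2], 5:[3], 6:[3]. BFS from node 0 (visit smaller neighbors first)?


BFS queue: start with [0]
Visit order: [0, 1, 2, 3, 4, 5, 6]


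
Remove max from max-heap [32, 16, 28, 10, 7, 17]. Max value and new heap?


Max = 32
Replace root with last, heapify down
Resulting heap: [28, 16, 17, 10, 7]


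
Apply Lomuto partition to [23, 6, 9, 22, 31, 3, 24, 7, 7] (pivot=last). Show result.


Elements <= 7 go left of pivot.
Result: [6, 3, 7, 7, 31, 23, 24, 9, 22], pivot at index 3


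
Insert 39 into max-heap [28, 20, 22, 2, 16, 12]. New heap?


Append 39: [28, 20, 22, 2, 16, 12, 39]
Bubble up: swap idx 6(39) with idx 2(22); swap idx 2(39) with idx 0(28)
Result: [39, 20, 28, 2, 16, 12, 22]


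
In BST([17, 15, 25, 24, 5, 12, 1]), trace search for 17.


BST root = 17
Search for 17: compare at each node
Path: [17]


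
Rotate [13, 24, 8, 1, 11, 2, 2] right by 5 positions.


Right rotate by 5: [8, 1, 11, 2, 2, 13, 24]


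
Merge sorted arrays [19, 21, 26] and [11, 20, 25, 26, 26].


Compare heads, take smaller each step.
Merged: [11, 19, 20, 21, 25, 26, 26, 26]


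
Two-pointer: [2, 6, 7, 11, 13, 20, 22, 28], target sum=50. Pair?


Two pointers: lo=0, hi=7
Found pair: (22, 28) summing to 50


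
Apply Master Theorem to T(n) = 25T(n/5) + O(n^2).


a=25, b=5, c=2. log_5(25)=2 = c=2. Case 2: O(n^c log n) = O(n^2 log n)
Complexity: O(n^2 log n)


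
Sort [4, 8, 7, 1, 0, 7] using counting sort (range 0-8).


Count array: [1, 1, 0, 0, 1, 0, 0, 2, 1]
Reconstruct: [0, 1, 4, 7, 7, 8]


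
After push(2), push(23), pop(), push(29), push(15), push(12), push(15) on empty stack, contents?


push(2) -> [2]
push(23) -> [2, 23]
pop() returns 23 -> [2]
push(29) -> [2, 29]
push(15) -> [2, 29, 15]
push(12) -> [2, 29, 15, 12]
push(15) -> [2, 29, 15, 12, 15]
Final stack (bottom to top): [2, 29, 15, 12, 15]


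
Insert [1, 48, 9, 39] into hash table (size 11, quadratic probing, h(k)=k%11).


Insertions: 1->slot 1; 48->slot 4; 9->slot 9; 39->slot 6
Table: [None, 1, None, None, 48, None, 39, None, None, 9, None]


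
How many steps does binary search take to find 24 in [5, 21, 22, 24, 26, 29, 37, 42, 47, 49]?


Search for 24:
[0,9] mid=4 arr[4]=26
[0,3] mid=1 arr[1]=21
[2,3] mid=2 arr[2]=22
[3,3] mid=3 arr[3]=24
Total: 4 comparisons


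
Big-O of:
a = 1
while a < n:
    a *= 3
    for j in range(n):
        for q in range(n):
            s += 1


Per nesting level: O(log n) * O(n) * O(n) = O(n^2 log n)
Complexity: O(n^2 log n)


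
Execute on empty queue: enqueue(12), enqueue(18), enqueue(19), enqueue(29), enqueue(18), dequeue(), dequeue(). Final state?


enqueue(12) -> [12]
enqueue(18) -> [12, 18]
enqueue(19) -> [12, 18, 19]
enqueue(29) -> [12, 18, 19, 29]
enqueue(18) -> [12, 18, 19, 29, 18]
dequeue() returns 12 -> [18, 19, 29, 18]
dequeue() returns 18 -> [19, 29, 18]
Final queue (front to back): [19, 29, 18]


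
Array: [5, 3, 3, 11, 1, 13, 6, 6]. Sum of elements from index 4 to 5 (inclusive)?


Prefix sums: [0, 5, 8, 11, 22, 23, 36, 42, 48]
Sum[4..5] = prefix[6] - prefix[4] = 36 - 22 = 14


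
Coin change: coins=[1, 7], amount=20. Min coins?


dp[0]=0; dp[i]=1+min(dp[i-c] for c in coins)
...dp[15]=3, dp[16]=4, dp[17]=5, dp[18]=6, dp[19]=7, dp[20]=8
Minimum coins for 20 = 8


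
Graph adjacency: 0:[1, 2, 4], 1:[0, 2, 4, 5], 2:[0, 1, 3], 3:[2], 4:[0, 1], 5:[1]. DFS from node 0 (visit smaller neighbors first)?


DFS stack-based: start with [0]
Visit order: [0, 1, 2, 3, 4, 5]


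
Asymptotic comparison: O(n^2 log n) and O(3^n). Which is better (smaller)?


n^2 log n grows slower than exponential (base 3)
O(n^2 log n) is asymptotically smaller; O(3^n) grows faster


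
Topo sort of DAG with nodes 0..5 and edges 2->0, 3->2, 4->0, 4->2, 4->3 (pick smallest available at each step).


Kahn's algorithm, process smallest node first
Order: [1, 4, 3, 2, 0, 5]


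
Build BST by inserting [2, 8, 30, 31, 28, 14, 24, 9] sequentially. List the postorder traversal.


Root = 2; build tree by BST insertion.
Postorder traversal: [9, 24, 14, 28, 31, 30, 8, 2]


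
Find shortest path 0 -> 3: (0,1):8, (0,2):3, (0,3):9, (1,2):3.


Dijkstra from 0:
Distances: {0: 0, 1: 6, 2: 3, 3: 9}
Shortest distance to 3 = 9, path = [0, 3]


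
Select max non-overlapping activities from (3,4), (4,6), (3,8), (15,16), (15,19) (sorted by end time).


Greedy: pick earliest-ending, then skip overlaps.
Selected (3 activities): [(3, 4), (4, 6), (15, 16)]


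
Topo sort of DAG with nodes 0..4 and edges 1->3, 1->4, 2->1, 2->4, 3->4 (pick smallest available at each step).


Kahn's algorithm, process smallest node first
Order: [0, 2, 1, 3, 4]


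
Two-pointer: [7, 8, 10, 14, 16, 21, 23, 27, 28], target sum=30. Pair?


Two pointers: lo=0, hi=8
Found pair: (7, 23) summing to 30


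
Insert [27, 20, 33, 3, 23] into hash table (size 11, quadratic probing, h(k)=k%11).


Insertions: 27->slot 5; 20->slot 9; 33->slot 0; 3->slot 3; 23->slot 1
Table: [33, 23, None, 3, None, 27, None, None, None, 20, None]


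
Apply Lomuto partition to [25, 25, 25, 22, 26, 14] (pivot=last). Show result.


Elements <= 14 go left of pivot.
Result: [14, 25, 25, 22, 26, 25], pivot at index 0


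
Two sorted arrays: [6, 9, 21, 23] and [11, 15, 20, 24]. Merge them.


Compare heads, take smaller each step.
Merged: [6, 9, 11, 15, 20, 21, 23, 24]


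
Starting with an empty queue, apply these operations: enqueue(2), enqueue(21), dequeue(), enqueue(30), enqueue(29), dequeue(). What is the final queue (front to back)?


enqueue(2) -> [2]
enqueue(21) -> [2, 21]
dequeue() returns 2 -> [21]
enqueue(30) -> [21, 30]
enqueue(29) -> [21, 30, 29]
dequeue() returns 21 -> [30, 29]
Final queue (front to back): [30, 29]


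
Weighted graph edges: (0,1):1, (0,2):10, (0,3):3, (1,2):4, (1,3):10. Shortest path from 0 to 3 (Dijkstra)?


Dijkstra from 0:
Distances: {0: 0, 1: 1, 2: 5, 3: 3}
Shortest distance to 3 = 3, path = [0, 3]


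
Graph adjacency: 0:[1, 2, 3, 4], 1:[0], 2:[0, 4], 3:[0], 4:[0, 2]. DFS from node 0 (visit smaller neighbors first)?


DFS stack-based: start with [0]
Visit order: [0, 1, 2, 4, 3]


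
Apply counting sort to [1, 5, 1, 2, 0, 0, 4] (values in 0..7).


Count array: [2, 2, 1, 0, 1, 1, 0, 0]
Reconstruct: [0, 0, 1, 1, 2, 4, 5]


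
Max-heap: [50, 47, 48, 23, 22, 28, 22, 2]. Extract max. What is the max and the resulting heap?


Max = 50
Replace root with last, heapify down
Resulting heap: [48, 47, 28, 23, 22, 2, 22]


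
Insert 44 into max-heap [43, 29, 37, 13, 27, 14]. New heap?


Append 44: [43, 29, 37, 13, 27, 14, 44]
Bubble up: swap idx 6(44) with idx 2(37); swap idx 2(44) with idx 0(43)
Result: [44, 29, 43, 13, 27, 14, 37]


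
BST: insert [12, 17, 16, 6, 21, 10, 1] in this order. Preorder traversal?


Root = 12; build tree by BST insertion.
Preorder traversal: [12, 6, 1, 10, 17, 16, 21]


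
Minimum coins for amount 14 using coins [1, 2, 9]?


dp[0]=0; dp[i]=1+min(dp[i-c] for c in coins)
...dp[9]=1, dp[10]=2, dp[11]=2, dp[12]=3, dp[13]=3, dp[14]=4
Minimum coins for 14 = 4


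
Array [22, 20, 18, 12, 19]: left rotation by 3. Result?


Left rotate by 3: [12, 19, 22, 20, 18]


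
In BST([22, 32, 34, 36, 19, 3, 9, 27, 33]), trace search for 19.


BST root = 22
Search for 19: compare at each node
Path: [22, 19]


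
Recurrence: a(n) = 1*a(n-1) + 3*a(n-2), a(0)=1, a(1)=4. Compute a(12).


Build bottom-up:
...a(10)=6160, a(11)=14209, a(12)=1*14209+3*6160=32689


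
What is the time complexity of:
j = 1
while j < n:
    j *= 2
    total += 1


Per nesting level: O(log n) = O(log n)
Complexity: O(log n)


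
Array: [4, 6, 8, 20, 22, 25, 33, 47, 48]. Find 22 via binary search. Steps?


Search for 22:
[0,8] mid=4 arr[4]=22
Total: 1 comparisons


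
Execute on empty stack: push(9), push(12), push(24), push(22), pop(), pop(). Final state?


push(9) -> [9]
push(12) -> [9, 12]
push(24) -> [9, 12, 24]
push(22) -> [9, 12, 24, 22]
pop() returns 22 -> [9, 12, 24]
pop() returns 24 -> [9, 12]
Final stack (bottom to top): [9, 12]


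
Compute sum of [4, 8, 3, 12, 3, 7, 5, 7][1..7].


Prefix sums: [0, 4, 12, 15, 27, 30, 37, 42, 49]
Sum[1..7] = prefix[8] - prefix[1] = 49 - 4 = 45


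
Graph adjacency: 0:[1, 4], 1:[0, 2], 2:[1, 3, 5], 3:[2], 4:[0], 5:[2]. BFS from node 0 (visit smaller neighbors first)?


BFS queue: start with [0]
Visit order: [0, 1, 4, 2, 3, 5]


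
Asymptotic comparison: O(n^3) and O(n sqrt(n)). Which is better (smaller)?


n^1.5 grows slower than cubic
O(n sqrt(n)) is asymptotically smaller; O(n^3) grows faster


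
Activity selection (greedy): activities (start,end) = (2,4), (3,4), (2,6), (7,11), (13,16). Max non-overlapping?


Greedy: pick earliest-ending, then skip overlaps.
Selected (3 activities): [(2, 4), (7, 11), (13, 16)]


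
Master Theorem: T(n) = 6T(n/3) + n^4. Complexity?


a=6, b=3, c=4. log_3(6)=1.631 < c=4. Case 3: O(n^c) = O(n^4)
Complexity: O(n^4)


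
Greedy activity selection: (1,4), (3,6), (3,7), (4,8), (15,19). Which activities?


Greedy: pick earliest-ending, then skip overlaps.
Selected (3 activities): [(1, 4), (4, 8), (15, 19)]


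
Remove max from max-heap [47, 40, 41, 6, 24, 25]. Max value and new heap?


Max = 47
Replace root with last, heapify down
Resulting heap: [41, 40, 25, 6, 24]


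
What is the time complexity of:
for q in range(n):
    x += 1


Per nesting level: O(n) = O(n)
Complexity: O(n)


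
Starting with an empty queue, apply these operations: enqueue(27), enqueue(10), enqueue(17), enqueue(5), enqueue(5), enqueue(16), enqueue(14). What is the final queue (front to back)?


enqueue(27) -> [27]
enqueue(10) -> [27, 10]
enqueue(17) -> [27, 10, 17]
enqueue(5) -> [27, 10, 17, 5]
enqueue(5) -> [27, 10, 17, 5, 5]
enqueue(16) -> [27, 10, 17, 5, 5, 16]
enqueue(14) -> [27, 10, 17, 5, 5, 16, 14]
Final queue (front to back): [27, 10, 17, 5, 5, 16, 14]


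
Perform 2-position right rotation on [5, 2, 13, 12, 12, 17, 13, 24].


Right rotate by 2: [13, 24, 5, 2, 13, 12, 12, 17]


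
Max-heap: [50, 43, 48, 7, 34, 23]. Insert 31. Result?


Append 31: [50, 43, 48, 7, 34, 23, 31]
Bubble up: no swaps needed
Result: [50, 43, 48, 7, 34, 23, 31]


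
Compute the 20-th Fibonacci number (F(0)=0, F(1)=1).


F(n)=F(n-1)+F(n-2)
...F(18)=2584, F(19)=4181, F(20)=6765


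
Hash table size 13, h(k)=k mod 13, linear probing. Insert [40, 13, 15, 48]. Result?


Insertions: 40->slot 1; 13->slot 0; 15->slot 2; 48->slot 9
Table: [13, 40, 15, None, None, None, None, None, None, 48, None, None, None]


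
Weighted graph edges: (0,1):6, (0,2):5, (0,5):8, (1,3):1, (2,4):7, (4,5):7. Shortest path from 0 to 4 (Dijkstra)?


Dijkstra from 0:
Distances: {0: 0, 1: 6, 2: 5, 3: 7, 4: 12, 5: 8}
Shortest distance to 4 = 12, path = [0, 2, 4]


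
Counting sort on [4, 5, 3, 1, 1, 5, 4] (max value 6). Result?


Count array: [0, 2, 0, 1, 2, 2, 0]
Reconstruct: [1, 1, 3, 4, 4, 5, 5]


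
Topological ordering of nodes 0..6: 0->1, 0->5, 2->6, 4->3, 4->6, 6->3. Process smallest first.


Kahn's algorithm, process smallest node first
Order: [0, 1, 2, 4, 5, 6, 3]


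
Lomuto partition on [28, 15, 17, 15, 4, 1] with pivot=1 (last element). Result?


Elements <= 1 go left of pivot.
Result: [1, 15, 17, 15, 4, 28], pivot at index 0


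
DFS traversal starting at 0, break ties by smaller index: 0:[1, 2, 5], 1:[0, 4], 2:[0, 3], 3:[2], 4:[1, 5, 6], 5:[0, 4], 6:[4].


DFS stack-based: start with [0]
Visit order: [0, 1, 4, 5, 6, 2, 3]


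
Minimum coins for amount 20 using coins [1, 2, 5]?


dp[0]=0; dp[i]=1+min(dp[i-c] for c in coins)
...dp[15]=3, dp[16]=4, dp[17]=4, dp[18]=5, dp[19]=5, dp[20]=4
Minimum coins for 20 = 4


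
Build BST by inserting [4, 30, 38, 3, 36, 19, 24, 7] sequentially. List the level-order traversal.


Root = 4; build tree by BST insertion.
Level-Order traversal: [4, 3, 30, 19, 38, 7, 24, 36]


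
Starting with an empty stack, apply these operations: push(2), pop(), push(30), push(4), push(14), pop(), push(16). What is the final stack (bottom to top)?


push(2) -> [2]
pop() returns 2 -> []
push(30) -> [30]
push(4) -> [30, 4]
push(14) -> [30, 4, 14]
pop() returns 14 -> [30, 4]
push(16) -> [30, 4, 16]
Final stack (bottom to top): [30, 4, 16]


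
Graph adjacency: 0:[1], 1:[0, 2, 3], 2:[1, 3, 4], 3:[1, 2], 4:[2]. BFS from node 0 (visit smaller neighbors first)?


BFS queue: start with [0]
Visit order: [0, 1, 2, 3, 4]


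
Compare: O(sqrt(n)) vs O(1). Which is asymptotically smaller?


constant grows slower than sublinear
O(1) is asymptotically smaller; O(sqrt(n)) grows faster


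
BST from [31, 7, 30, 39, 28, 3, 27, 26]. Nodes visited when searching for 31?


BST root = 31
Search for 31: compare at each node
Path: [31]


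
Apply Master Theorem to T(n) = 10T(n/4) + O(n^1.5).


a=10, b=4, c=1.5. log_4(10)=1.661 > c=1.5. Case 1: O(n^log_b(a)) = O(n^1.661)
Complexity: O(n^1.661)


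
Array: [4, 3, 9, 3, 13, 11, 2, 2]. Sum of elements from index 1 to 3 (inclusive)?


Prefix sums: [0, 4, 7, 16, 19, 32, 43, 45, 47]
Sum[1..3] = prefix[4] - prefix[1] = 19 - 4 = 15


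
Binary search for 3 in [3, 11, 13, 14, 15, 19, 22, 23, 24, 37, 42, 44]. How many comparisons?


Search for 3:
[0,11] mid=5 arr[5]=19
[0,4] mid=2 arr[2]=13
[0,1] mid=0 arr[0]=3
Total: 3 comparisons


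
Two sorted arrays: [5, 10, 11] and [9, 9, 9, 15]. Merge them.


Compare heads, take smaller each step.
Merged: [5, 9, 9, 9, 10, 11, 15]


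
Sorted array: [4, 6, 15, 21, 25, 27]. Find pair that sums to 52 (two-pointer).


Two pointers: lo=0, hi=5
Found pair: (25, 27) summing to 52


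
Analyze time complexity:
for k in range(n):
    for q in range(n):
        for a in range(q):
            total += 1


Per nesting level: O(n) * O(n) * O(n) [triangular over q] = O(n^3)
Complexity: O(n^3)


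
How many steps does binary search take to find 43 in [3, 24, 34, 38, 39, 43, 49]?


Search for 43:
[0,6] mid=3 arr[3]=38
[4,6] mid=5 arr[5]=43
Total: 2 comparisons


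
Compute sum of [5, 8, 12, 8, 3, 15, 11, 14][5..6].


Prefix sums: [0, 5, 13, 25, 33, 36, 51, 62, 76]
Sum[5..6] = prefix[7] - prefix[5] = 62 - 36 = 26


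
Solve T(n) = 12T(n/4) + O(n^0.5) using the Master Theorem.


a=12, b=4, c=0.5. log_4(12)=1.792 > c=0.5. Case 1: O(n^log_b(a)) = O(n^1.792)
Complexity: O(n^1.792)


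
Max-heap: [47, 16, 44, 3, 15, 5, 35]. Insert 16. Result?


Append 16: [47, 16, 44, 3, 15, 5, 35, 16]
Bubble up: swap idx 7(16) with idx 3(3)
Result: [47, 16, 44, 16, 15, 5, 35, 3]


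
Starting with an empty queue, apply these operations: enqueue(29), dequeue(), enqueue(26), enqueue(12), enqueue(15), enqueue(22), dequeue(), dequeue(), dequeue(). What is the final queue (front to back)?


enqueue(29) -> [29]
dequeue() returns 29 -> []
enqueue(26) -> [26]
enqueue(12) -> [26, 12]
enqueue(15) -> [26, 12, 15]
enqueue(22) -> [26, 12, 15, 22]
dequeue() returns 26 -> [12, 15, 22]
dequeue() returns 12 -> [15, 22]
dequeue() returns 15 -> [22]
Final queue (front to back): [22]


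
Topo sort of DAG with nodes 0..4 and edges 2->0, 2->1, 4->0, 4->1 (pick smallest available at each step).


Kahn's algorithm, process smallest node first
Order: [2, 3, 4, 0, 1]


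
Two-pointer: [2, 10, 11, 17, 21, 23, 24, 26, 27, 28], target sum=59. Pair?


Two pointers: lo=0, hi=9
No pair sums to 59


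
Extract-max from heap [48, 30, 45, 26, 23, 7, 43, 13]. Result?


Max = 48
Replace root with last, heapify down
Resulting heap: [45, 30, 43, 26, 23, 7, 13]


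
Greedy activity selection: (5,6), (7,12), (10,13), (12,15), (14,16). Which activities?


Greedy: pick earliest-ending, then skip overlaps.
Selected (3 activities): [(5, 6), (7, 12), (12, 15)]


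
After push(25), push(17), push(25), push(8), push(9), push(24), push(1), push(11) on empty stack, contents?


push(25) -> [25]
push(17) -> [25, 17]
push(25) -> [25, 17, 25]
push(8) -> [25, 17, 25, 8]
push(9) -> [25, 17, 25, 8, 9]
push(24) -> [25, 17, 25, 8, 9, 24]
push(1) -> [25, 17, 25, 8, 9, 24, 1]
push(11) -> [25, 17, 25, 8, 9, 24, 1, 11]
Final stack (bottom to top): [25, 17, 25, 8, 9, 24, 1, 11]


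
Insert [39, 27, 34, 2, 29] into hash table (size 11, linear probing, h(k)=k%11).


Insertions: 39->slot 6; 27->slot 5; 34->slot 1; 2->slot 2; 29->slot 7
Table: [None, 34, 2, None, None, 27, 39, 29, None, None, None]


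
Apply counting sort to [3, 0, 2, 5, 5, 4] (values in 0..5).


Count array: [1, 0, 1, 1, 1, 2]
Reconstruct: [0, 2, 3, 4, 5, 5]


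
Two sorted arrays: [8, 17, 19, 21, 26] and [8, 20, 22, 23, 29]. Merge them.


Compare heads, take smaller each step.
Merged: [8, 8, 17, 19, 20, 21, 22, 23, 26, 29]


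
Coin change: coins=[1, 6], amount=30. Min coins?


dp[0]=0; dp[i]=1+min(dp[i-c] for c in coins)
...dp[25]=5, dp[26]=6, dp[27]=7, dp[28]=8, dp[29]=9, dp[30]=5
Minimum coins for 30 = 5


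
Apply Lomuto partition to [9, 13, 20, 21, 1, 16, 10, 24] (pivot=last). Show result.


Elements <= 24 go left of pivot.
Result: [9, 13, 20, 21, 1, 16, 10, 24], pivot at index 7


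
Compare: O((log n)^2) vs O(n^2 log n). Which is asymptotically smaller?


polylogarithmic grows slower than n^2 log n
O((log n)^2) is asymptotically smaller; O(n^2 log n) grows faster


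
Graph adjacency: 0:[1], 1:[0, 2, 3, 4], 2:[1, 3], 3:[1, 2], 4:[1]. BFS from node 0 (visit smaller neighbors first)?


BFS queue: start with [0]
Visit order: [0, 1, 2, 3, 4]


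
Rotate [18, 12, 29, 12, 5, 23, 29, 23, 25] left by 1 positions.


Left rotate by 1: [12, 29, 12, 5, 23, 29, 23, 25, 18]


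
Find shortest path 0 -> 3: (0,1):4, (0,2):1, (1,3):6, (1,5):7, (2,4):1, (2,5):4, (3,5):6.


Dijkstra from 0:
Distances: {0: 0, 1: 4, 2: 1, 3: 10, 4: 2, 5: 5}
Shortest distance to 3 = 10, path = [0, 1, 3]


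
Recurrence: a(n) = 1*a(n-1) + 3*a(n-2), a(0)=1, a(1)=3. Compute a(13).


Build bottom-up:
...a(11)=11526, a(12)=26529, a(13)=1*26529+3*11526=61107


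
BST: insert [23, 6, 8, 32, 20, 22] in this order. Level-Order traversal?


Root = 23; build tree by BST insertion.
Level-Order traversal: [23, 6, 32, 8, 20, 22]


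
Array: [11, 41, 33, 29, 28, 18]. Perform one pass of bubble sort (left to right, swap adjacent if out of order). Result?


After one pass: [11, 33, 29, 28, 18, 41]


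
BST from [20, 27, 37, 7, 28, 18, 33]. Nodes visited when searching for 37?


BST root = 20
Search for 37: compare at each node
Path: [20, 27, 37]


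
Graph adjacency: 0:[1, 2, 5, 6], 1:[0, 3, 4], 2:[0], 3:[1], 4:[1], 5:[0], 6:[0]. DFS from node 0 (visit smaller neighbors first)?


DFS stack-based: start with [0]
Visit order: [0, 1, 3, 4, 2, 5, 6]
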